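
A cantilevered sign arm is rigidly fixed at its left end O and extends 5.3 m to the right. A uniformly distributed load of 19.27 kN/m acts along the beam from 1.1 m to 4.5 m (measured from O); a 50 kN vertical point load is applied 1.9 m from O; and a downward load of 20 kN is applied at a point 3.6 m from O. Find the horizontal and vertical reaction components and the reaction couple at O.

Resultant of the distributed load: 19.27 × 3.4 = 65.518 kN at 2.8 m from O.
ΣF_x = 0: O_x = 0.
ΣF_y = 0: O_y − 19.27·3.4 − 50 − 20 = 0 → O_y = 135.5 kN.
ΣM about O: M_O − (19.27·3.4)·2.8 − 50·1.9 − 20·3.6 = 0 → M_O = 350.5 kN·m.

O_x = 0, O_y = 135.5 kN, M_O = 350.5 kN·m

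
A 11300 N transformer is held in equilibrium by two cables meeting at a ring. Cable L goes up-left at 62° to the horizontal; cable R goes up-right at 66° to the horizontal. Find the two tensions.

T_L = 5833 N, T_R = 6732 N

ΣF_x = 0: −T_L·cos62° + T_R·cos66° = 0 → T_R = 1.15424·T_L.
ΣF_y = 0: T_L·sin62° + T_R·sin66° = 11300.
Substitute: T_L·(0.882948 + 1.15424·0.913545) = 11300 → T_L = 5832.56 ≈ 5833 N.
Then T_R = 1.15424 × 5832.56 = 6732 N.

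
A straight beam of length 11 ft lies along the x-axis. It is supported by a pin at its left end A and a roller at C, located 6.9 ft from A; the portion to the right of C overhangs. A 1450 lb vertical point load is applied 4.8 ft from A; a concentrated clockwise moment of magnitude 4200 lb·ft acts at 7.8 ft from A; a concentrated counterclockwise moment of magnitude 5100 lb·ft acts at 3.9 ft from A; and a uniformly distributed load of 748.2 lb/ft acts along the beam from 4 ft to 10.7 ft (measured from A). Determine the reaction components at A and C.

Resultant of the distributed load: 748.2 × 6.7 = 5012.94 lb at 7.35 ft from A.
Moments about A: C_y·6.9 − 1450·4.8 − 4200 + 5100 − (748.2·6.7)·7.35 = 0 → C_y = 42905.109/6.9 = 6218.13 ≈ 6218 lb.
ΣF_y = 0: A_y + 6218.13 − 1450 − 748.2·6.7 = 0 → A_y = 244.8 lb.
ΣF_x = 0: no horizontal applied forces, so A_x = 0.

A_x = 0, A_y = 244.8 lb, C_y = 6218 lb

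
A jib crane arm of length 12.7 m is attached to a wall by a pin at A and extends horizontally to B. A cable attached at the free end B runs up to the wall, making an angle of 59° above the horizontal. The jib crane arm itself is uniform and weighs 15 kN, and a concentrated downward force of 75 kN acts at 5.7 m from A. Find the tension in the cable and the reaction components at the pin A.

T = 48.02 kN, A_x = 24.73 kN, A_y = 48.84 kN

ΣM about A: T·sin59°·12.7 − 15·6.35 − 75·5.7 = 0 → T = 522.75/(12.7·0.857167) = 48.0203 ≈ 48.02 kN.
ΣF_x = 0: A_x − T·cos59° = 0 → A_x = 48.0203 × 0.515038 = 24.73 kN.
ΣF_y = 0: A_y + T·sin59° − 15 − 75 = 0 → A_y = 90 − 48.0203 × 0.857167 = 48.84 kN.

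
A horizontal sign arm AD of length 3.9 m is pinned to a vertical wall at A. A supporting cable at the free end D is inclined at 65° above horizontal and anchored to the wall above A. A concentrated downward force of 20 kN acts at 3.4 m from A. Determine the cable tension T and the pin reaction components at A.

ΣM about A: T·sin65°·3.9 − 20·3.4 = 0 → T = 68/(3.9·0.906308) = 19.2384 ≈ 19.24 kN.
ΣF_x = 0: A_x − T·cos65° = 0 → A_x = 19.2384 × 0.422618 = 8.130 kN.
ΣF_y = 0: A_y + T·sin65° − 20 = 0 → A_y = 20 − 19.2384 × 0.906308 = 2.564 kN.

T = 19.24 kN, A_x = 8.130 kN, A_y = 2.564 kN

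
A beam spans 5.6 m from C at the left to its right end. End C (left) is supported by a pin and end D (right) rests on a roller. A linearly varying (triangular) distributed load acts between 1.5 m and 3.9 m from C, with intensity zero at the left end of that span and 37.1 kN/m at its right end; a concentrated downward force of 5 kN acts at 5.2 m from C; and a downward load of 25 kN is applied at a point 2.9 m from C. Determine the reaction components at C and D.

Resultant of the triangular load: ½ × 37.1 × 2.4 = 44.52 kN, acting at 3.1 m from C (one-third of the span from the peak).
Moments about C: D_y·5.6 − (½·37.1·2.4)·3.1 − 5·5.2 − 25·2.9 = 0 → D_y = 236.512/5.6 = 42.2343 ≈ 42.23 kN.
ΣF_y = 0: C_y + 42.2343 − ½·37.1·2.4 − 5 − 25 = 0 → C_y = 32.29 kN.
ΣF_x = 0: no horizontal applied forces, so C_x = 0.

C_x = 0, C_y = 32.29 kN, D_y = 42.23 kN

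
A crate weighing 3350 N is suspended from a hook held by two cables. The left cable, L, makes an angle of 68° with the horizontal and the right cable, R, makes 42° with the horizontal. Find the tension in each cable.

ΣF_x = 0: −T_L·cos68° + T_R·cos42° = 0 → T_R = 0.504083·T_L.
ΣF_y = 0: T_L·sin68° + T_R·sin42° = 3350.
Substitute: T_L·(0.927184 + 0.504083·0.669131) = 3350 → T_L = 2649.31 ≈ 2649 N.
Then T_R = 0.504083 × 2649.31 = 1335 N.

T_L = 2649 N, T_R = 1335 N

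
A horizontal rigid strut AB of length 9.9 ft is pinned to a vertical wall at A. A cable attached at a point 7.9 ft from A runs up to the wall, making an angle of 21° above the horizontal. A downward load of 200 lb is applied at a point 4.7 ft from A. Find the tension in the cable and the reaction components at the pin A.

ΣM about A: T·sin21°·7.9 − 200·4.7 = 0 → T = 940/(7.9·0.358368) = 332.026 ≈ 332.0 lb.
ΣF_x = 0: A_x − T·cos21° = 0 → A_x = 332.026 × 0.93358 = 310.0 lb.
ΣF_y = 0: A_y + T·sin21° − 200 = 0 → A_y = 200 − 332.026 × 0.358368 = 81.01 lb.

T = 332.0 lb, A_x = 310.0 lb, A_y = 81.01 lb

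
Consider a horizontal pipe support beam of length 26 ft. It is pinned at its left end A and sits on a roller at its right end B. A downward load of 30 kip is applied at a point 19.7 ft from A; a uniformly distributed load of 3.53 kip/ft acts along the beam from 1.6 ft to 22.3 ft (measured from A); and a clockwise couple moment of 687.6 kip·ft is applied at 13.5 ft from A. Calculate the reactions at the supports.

A_x = 0, A_y = 20.31 kip, B_y = 82.76 kip

Resultant of the distributed load: 3.53 × 20.7 = 73.071 kip at 11.95 ft from A.
Taking moments about A: B_y·26 − 30·19.7 − (3.53·20.7)·11.95 − 687.6 = 0 → B_y = 2151.79845/26 = 82.7615 ≈ 82.76 kip.
ΣF_y = 0: A_y + 82.7615 − 30 − 3.53·20.7 = 0 → A_y = 20.31 kip.
ΣF_x = 0: no horizontal applied forces, so A_x = 0.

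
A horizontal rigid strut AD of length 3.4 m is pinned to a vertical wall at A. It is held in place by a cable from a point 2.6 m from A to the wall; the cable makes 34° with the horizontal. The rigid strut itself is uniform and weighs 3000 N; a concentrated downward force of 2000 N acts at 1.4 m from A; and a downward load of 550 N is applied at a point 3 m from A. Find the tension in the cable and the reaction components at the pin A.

ΣM about A: T·sin34°·2.6 − 3000·1.7 − 2000·1.4 − 550·3 = 0 → T = 9550/(2.6·0.559193) = 6568.53 ≈ 6569 N.
ΣF_x = 0: A_x − T·cos34° = 0 → A_x = 6568.53 × 0.829038 = 5446 N.
ΣF_y = 0: A_y + T·sin34° − 3000 − 2000 − 550 = 0 → A_y = 5550 − 6568.53 × 0.559193 = 1877 N.

T = 6569 N, A_x = 5446 N, A_y = 1877 N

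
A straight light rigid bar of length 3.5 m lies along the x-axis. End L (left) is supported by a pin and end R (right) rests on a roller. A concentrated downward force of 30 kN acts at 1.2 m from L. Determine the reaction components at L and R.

ΣM about L: R_y·3.5 − 30·1.2 = 0 → R_y = 36/3.5 = 10.2857 ≈ 10.29 kN.
ΣF_y = 0: L_y + 10.2857 − 30 = 0 → L_y = 19.71 kN.
ΣF_x = 0: no horizontal applied forces, so L_x = 0.

L_x = 0, L_y = 19.71 kN, R_y = 10.29 kN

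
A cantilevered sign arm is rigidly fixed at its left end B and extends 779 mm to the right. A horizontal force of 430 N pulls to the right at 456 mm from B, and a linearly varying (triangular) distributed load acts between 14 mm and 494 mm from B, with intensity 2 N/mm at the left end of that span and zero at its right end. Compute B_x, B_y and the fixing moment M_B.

B_x = -430.0 N, B_y = 480.0 N, M_B = 83520 N·mm

Resultant of the triangular load: ½ × 2 × 480 = 480 N, acting at 174 mm from B (one-third of the span from the peak).
ΣF_x = 0: B_x + 430 = 0 → B_x = -430.0 N.
ΣF_y = 0: B_y − ½·2·480 = 0 → B_y = 480.0 N.
ΣM about B: M_B − (½·2·480)·174 = 0 → M_B = 83520 N·mm.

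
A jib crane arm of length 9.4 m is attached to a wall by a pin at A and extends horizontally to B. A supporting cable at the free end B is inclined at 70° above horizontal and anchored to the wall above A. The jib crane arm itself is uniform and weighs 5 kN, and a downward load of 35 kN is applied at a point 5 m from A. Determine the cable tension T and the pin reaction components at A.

ΣM about A: T·sin70°·9.4 − 5·4.7 − 35·5 = 0 → T = 198.5/(9.4·0.939693) = 22.4723 ≈ 22.47 kN.
ΣF_x = 0: A_x − T·cos70° = 0 → A_x = 22.4723 × 0.34202 = 7.686 kN.
ΣF_y = 0: A_y + T·sin70° − 5 − 35 = 0 → A_y = 40 − 22.4723 × 0.939693 = 18.88 kN.

T = 22.47 kN, A_x = 7.686 kN, A_y = 18.88 kN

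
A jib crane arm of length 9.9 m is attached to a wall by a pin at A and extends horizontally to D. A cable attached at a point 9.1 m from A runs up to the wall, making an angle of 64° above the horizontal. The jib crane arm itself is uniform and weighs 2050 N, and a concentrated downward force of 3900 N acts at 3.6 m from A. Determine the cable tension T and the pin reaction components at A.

T = 2957 N, A_x = 1296 N, A_y = 3292 N

ΣM about A: T·sin64°·9.1 − 2050·4.95 − 3900·3.6 = 0 → T = 24187.5/(9.1·0.898794) = 2957.26 ≈ 2957 N.
ΣF_x = 0: A_x − T·cos64° = 0 → A_x = 2957.26 × 0.438371 = 1296 N.
ΣF_y = 0: A_y + T·sin64° − 2050 − 3900 = 0 → A_y = 5950 − 2957.26 × 0.898794 = 3292 N.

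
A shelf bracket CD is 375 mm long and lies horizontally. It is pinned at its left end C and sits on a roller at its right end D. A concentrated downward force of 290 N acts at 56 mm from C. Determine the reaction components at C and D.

C_x = 0, C_y = 246.7 N, D_y = 43.31 N

ΣM about C: D_y·375 − 290·56 = 0 → D_y = 16240/375 = 43.3067 ≈ 43.31 N.
ΣF_y = 0: C_y + 43.3067 − 290 = 0 → C_y = 246.7 N.
ΣF_x = 0: no horizontal applied forces, so C_x = 0.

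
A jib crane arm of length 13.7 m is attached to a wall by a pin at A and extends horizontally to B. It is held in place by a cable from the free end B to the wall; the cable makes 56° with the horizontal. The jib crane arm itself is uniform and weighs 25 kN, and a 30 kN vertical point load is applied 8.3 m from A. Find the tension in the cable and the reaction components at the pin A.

ΣM about A: T·sin56°·13.7 − 25·6.85 − 30·8.3 = 0 → T = 420.25/(13.7·0.829038) = 37.0009 ≈ 37.00 kN.
ΣF_x = 0: A_x − T·cos56° = 0 → A_x = 37.0009 × 0.559193 = 20.69 kN.
ΣF_y = 0: A_y + T·sin56° − 25 − 30 = 0 → A_y = 55 − 37.0009 × 0.829038 = 24.32 kN.

T = 37.00 kN, A_x = 20.69 kN, A_y = 24.32 kN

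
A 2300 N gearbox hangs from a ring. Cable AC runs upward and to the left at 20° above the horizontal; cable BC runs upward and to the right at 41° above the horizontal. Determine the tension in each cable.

ΣF_x = 0: −T_AC·cos20° + T_BC·cos41° = 0 → T_BC = 1.2451·T_AC.
ΣF_y = 0: T_AC·sin20° + T_BC·sin41° = 2300.
Substitute: T_AC·(0.34202 + 1.2451·0.656059) = 2300 → T_AC = 1984.68 ≈ 1985 N.
Then T_BC = 1.2451 × 1984.68 = 2471 N.

T_AC = 1985 N, T_BC = 2471 N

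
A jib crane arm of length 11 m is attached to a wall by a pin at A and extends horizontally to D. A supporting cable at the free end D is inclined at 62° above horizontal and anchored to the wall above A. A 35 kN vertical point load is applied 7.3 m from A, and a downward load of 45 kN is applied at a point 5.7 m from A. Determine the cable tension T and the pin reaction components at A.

ΣM about A: T·sin62°·11 − 35·7.3 − 45·5.7 = 0 → T = 512/(11·0.882948) = 52.716 ≈ 52.72 kN.
ΣF_x = 0: A_x − T·cos62° = 0 → A_x = 52.716 × 0.469472 = 24.75 kN.
ΣF_y = 0: A_y + T·sin62° − 35 − 45 = 0 → A_y = 80 − 52.716 × 0.882948 = 33.45 kN.

T = 52.72 kN, A_x = 24.75 kN, A_y = 33.45 kN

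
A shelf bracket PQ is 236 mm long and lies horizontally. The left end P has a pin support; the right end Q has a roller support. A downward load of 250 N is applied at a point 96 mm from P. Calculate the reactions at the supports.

P_x = 0, P_y = 148.3 N, Q_y = 101.7 N

Moments about P: Q_y·236 − 250·96 = 0 → Q_y = 24000/236 = 101.695 ≈ 101.7 N.
ΣF_y = 0: P_y + 101.695 − 250 = 0 → P_y = 148.3 N.
ΣF_x = 0: no horizontal applied forces, so P_x = 0.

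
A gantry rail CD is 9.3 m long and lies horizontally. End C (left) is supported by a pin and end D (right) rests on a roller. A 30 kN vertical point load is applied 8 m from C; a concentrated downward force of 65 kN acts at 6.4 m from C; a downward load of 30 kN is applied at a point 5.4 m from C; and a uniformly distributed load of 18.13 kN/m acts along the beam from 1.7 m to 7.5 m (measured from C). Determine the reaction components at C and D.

Resultant of the distributed load: 18.13 × 5.8 = 105.154 kN at 4.6 m from C.
Taking moments about C: D_y·9.3 − 30·8 − 65·6.4 − 30·5.4 − (18.13·5.8)·4.6 = 0 → D_y = 1301.7084/9.3 = 139.969 ≈ 140.0 kN.
ΣF_y = 0: C_y + 139.969 − 30 − 65 − 30 − 18.13·5.8 = 0 → C_y = 90.19 kN.
ΣF_x = 0: no horizontal applied forces, so C_x = 0.

C_x = 0, C_y = 90.19 kN, D_y = 140.0 kN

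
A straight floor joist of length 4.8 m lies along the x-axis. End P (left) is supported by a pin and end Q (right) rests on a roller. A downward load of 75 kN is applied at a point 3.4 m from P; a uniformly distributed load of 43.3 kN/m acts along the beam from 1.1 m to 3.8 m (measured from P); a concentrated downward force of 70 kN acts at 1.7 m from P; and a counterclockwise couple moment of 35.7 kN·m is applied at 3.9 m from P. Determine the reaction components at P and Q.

P_x = 0, P_y = 131.8 kN, Q_y = 130.2 kN

Resultant of the distributed load: 43.3 × 2.7 = 116.91 kN at 2.45 m from P.
Taking moments about P: Q_y·4.8 − 75·3.4 − (43.3·2.7)·2.45 − 70·1.7 + 35.7 = 0 → Q_y = 624.7295/4.8 = 130.152 ≈ 130.2 kN.
ΣF_y = 0: P_y + 130.152 − 75 − 43.3·2.7 − 70 = 0 → P_y = 131.8 kN.
ΣF_x = 0: no horizontal applied forces, so P_x = 0.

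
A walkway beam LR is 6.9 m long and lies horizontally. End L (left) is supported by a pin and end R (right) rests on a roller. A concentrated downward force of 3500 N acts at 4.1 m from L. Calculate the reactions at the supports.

L_x = 0, L_y = 1420 N, R_y = 2080 N

Moments about L: R_y·6.9 − 3500·4.1 = 0 → R_y = 14350/6.9 = 2079.71 ≈ 2080 N.
ΣF_y = 0: L_y + 2079.71 − 3500 = 0 → L_y = 1420 N.
ΣF_x = 0: no horizontal applied forces, so L_x = 0.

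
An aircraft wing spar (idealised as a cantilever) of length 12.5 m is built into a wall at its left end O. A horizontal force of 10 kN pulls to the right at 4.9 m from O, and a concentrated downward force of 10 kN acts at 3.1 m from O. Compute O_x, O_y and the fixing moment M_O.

O_x = -10.00 kN, O_y = 10.00 kN, M_O = 31.00 kN·m

ΣF_x = 0: O_x + 10 = 0 → O_x = -10.00 kN.
ΣF_y = 0: O_y − 10 = 0 → O_y = 10.00 kN.
ΣM about O: M_O − 10·3.1 = 0 → M_O = 31.00 kN·m.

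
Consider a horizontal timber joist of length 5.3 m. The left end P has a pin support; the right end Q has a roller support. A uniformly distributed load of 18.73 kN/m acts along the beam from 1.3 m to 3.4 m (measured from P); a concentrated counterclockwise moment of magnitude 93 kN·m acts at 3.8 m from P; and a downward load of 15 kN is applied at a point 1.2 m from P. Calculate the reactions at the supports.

P_x = 0, P_y = 51.04 kN, Q_y = 3.289 kN

Resultant of the distributed load: 18.73 × 2.1 = 39.333 kN at 2.35 m from P.
Taking moments about P: Q_y·5.3 − (18.73·2.1)·2.35 + 93 − 15·1.2 = 0 → Q_y = 17.43255/5.3 = 3.28916 ≈ 3.289 kN.
ΣF_y = 0: P_y + 3.28916 − 18.73·2.1 − 15 = 0 → P_y = 51.04 kN.
ΣF_x = 0: no horizontal applied forces, so P_x = 0.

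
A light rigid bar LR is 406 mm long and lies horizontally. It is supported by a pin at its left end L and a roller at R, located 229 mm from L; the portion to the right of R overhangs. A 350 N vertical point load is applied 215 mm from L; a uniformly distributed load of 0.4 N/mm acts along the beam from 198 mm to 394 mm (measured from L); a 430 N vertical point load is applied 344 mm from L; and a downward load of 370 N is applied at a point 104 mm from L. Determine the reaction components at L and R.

Resultant of the distributed load: 0.4 × 196 = 78.4 N at 296 mm from L.
ΣM about L: R_y·229 − 350·215 − (0.4·196)·296 − 430·344 − 370·104 = 0 → R_y = 284856.4/229 = 1243.91 ≈ 1244 N.
ΣF_y = 0: L_y + 1243.91 − 350 − 0.4·196 − 430 − 370 = 0 → L_y = -15.51 N.
ΣF_x = 0: no horizontal applied forces, so L_x = 0.

L_x = 0, L_y = -15.51 N, R_y = 1244 N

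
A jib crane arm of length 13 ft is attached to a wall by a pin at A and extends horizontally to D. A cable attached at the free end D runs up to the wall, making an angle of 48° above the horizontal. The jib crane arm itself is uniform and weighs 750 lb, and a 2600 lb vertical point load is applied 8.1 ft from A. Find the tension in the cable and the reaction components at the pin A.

T = 2685 lb, A_x = 1796 lb, A_y = 1355 lb

ΣM about A: T·sin48°·13 − 750·6.5 − 2600·8.1 = 0 → T = 25935/(13·0.743145) = 2684.54 ≈ 2685 lb.
ΣF_x = 0: A_x − T·cos48° = 0 → A_x = 2684.54 × 0.669131 = 1796 lb.
ΣF_y = 0: A_y + T·sin48° − 750 − 2600 = 0 → A_y = 3350 − 2684.54 × 0.743145 = 1355 lb.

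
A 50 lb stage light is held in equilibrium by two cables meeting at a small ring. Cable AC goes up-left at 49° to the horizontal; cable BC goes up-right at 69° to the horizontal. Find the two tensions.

ΣF_x = 0: −T_AC·cos49° + T_BC·cos69° = 0 → T_BC = 1.83069·T_AC.
ΣF_y = 0: T_AC·sin49° + T_BC·sin69° = 50.
Substitute: T_AC·(0.75471 + 1.83069·0.93358) = 50 → T_AC = 20.2938 ≈ 20.29 lb.
Then T_BC = 1.83069 × 20.2938 = 37.15 lb.

T_AC = 20.29 lb, T_BC = 37.15 lb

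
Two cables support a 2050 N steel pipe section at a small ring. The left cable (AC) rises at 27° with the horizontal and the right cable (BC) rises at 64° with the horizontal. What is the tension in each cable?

T_AC = 898.8 N, T_BC = 1827 N

ΣF_x = 0: −T_AC·cos27° + T_BC·cos64° = 0 → T_BC = 2.03254·T_AC.
ΣF_y = 0: T_AC·sin27° + T_BC·sin64° = 2050.
Substitute: T_AC·(0.45399 + 2.03254·0.898794) = 2050 → T_AC = 898.798 ≈ 898.8 N.
Then T_BC = 2.03254 × 898.798 = 1827 N.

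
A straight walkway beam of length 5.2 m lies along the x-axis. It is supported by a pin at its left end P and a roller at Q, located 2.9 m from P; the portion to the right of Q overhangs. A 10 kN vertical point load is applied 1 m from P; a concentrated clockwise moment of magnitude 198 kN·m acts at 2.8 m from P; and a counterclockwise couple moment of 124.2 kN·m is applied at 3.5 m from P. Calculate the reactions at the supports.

P_x = 0, P_y = -18.90 kN, Q_y = 28.90 kN

Moments about P: Q_y·2.9 − 10·1 − 198 + 124.2 = 0 → Q_y = 83.8/2.9 = 28.8966 ≈ 28.90 kN.
ΣF_y = 0: P_y + 28.8966 − 10 = 0 → P_y = -18.90 kN.
ΣF_x = 0: no horizontal applied forces, so P_x = 0.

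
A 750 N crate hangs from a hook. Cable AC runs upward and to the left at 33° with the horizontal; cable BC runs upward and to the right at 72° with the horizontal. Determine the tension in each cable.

ΣF_x = 0: −T_AC·cos33° + T_BC·cos72° = 0 → T_BC = 2.71399·T_AC.
ΣF_y = 0: T_AC·sin33° + T_BC·sin72° = 750.
Substitute: T_AC·(0.544639 + 2.71399·0.951057) = 750 → T_AC = 239.939 ≈ 239.9 N.
Then T_BC = 2.71399 × 239.939 = 651.2 N.

T_AC = 239.9 N, T_BC = 651.2 N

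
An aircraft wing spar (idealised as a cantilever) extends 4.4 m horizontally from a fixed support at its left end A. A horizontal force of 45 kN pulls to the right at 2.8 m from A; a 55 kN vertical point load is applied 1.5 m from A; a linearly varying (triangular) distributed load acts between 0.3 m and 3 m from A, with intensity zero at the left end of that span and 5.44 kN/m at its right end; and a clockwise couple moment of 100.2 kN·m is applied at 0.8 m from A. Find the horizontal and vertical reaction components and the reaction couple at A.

Resultant of the triangular load: ½ × 5.44 × 2.7 = 7.344 kN, acting at 2.1 m from A (one-third of the span from the peak).
ΣF_x = 0: A_x + 45 = 0 → A_x = -45.00 kN.
ΣF_y = 0: A_y − 55 − ½·5.44·2.7 = 0 → A_y = 62.34 kN.
ΣM about A: M_A − 55·1.5 − (½·5.44·2.7)·2.1 − 100.2 = 0 → M_A = 198.1 kN·m.

A_x = -45.00 kN, A_y = 62.34 kN, M_A = 198.1 kN·m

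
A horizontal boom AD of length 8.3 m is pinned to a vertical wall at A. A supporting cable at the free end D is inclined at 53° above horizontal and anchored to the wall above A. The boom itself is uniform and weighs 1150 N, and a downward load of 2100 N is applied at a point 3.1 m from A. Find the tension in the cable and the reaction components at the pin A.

ΣM about A: T·sin53°·8.3 − 1150·4.15 − 2100·3.1 = 0 → T = 11282.5/(8.3·0.798636) = 1702.07 ≈ 1702 N.
ΣF_x = 0: A_x − T·cos53° = 0 → A_x = 1702.07 × 0.601815 = 1024 N.
ΣF_y = 0: A_y + T·sin53° − 1150 − 2100 = 0 → A_y = 3250 − 1702.07 × 0.798636 = 1891 N.

T = 1702 N, A_x = 1024 N, A_y = 1891 N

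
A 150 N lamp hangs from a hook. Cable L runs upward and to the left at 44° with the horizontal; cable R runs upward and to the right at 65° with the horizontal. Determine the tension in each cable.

T_L = 67.05 N, T_R = 114.1 N

ΣF_x = 0: −T_L·cos44° + T_R·cos65° = 0 → T_R = 1.7021·T_L.
ΣF_y = 0: T_L·sin44° + T_R·sin65° = 150.
Substitute: T_L·(0.694658 + 1.7021·0.906308) = 150 → T_L = 67.0456 ≈ 67.05 N.
Then T_R = 1.7021 × 67.0456 = 114.1 N.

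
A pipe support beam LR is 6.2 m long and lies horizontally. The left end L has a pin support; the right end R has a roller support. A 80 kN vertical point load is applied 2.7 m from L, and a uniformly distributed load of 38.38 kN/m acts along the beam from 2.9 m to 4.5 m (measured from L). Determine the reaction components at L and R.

Resultant of the distributed load: 38.38 × 1.6 = 61.408 kN at 3.7 m from L.
Moments about L: R_y·6.2 − 80·2.7 − (38.38·1.6)·3.7 = 0 → R_y = 443.2096/6.2 = 71.4854 ≈ 71.49 kN.
ΣF_y = 0: L_y + 71.4854 − 80 − 38.38·1.6 = 0 → L_y = 69.92 kN.
ΣF_x = 0: no horizontal applied forces, so L_x = 0.

L_x = 0, L_y = 69.92 kN, R_y = 71.49 kN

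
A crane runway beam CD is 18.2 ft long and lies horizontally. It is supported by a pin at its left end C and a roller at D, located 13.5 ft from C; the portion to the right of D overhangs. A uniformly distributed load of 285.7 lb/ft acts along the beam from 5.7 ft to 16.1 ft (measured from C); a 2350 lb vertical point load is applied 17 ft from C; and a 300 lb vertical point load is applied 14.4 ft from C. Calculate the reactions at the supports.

Resultant of the distributed load: 285.7 × 10.4 = 2971.28 lb at 10.9 ft from C.
Moments about C: D_y·13.5 − (285.7·10.4)·10.9 − 2350·17 − 300·14.4 = 0 → D_y = 76656.952/13.5 = 5678.29 ≈ 5678 lb.
ΣF_y = 0: C_y + 5678.29 − 285.7·10.4 − 2350 − 300 = 0 → C_y = -57.01 lb.
ΣF_x = 0: no horizontal applied forces, so C_x = 0.

C_x = 0, C_y = -57.01 lb, D_y = 5678 lb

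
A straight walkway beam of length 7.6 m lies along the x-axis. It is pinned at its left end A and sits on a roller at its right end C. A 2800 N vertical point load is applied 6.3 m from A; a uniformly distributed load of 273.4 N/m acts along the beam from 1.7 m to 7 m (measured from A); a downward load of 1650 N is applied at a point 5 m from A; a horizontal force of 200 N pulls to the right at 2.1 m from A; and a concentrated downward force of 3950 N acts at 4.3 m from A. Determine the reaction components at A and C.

Resultant of the distributed load: 273.4 × 5.3 = 1449.02 N at 4.35 m from A.
ΣM about A: C_y·7.6 − 2800·6.3 − (273.4·5.3)·4.35 − 1650·5 − 3950·4.3 = 0 → C_y = 49178.237/7.6 = 6470.82 ≈ 6471 N.
ΣF_y = 0: A_y + 6470.82 − 2800 − 273.4·5.3 − 1650 − 3950 = 0 → A_y = 3378 N.
ΣF_x = 0: A_x + 200 = 0 → A_x = -200.0 N.

A_x = -200.0 N, A_y = 3378 N, C_y = 6471 N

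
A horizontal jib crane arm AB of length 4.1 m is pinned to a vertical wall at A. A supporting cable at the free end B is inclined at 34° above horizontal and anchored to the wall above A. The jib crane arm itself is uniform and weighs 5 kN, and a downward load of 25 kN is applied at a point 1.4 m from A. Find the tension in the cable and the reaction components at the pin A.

ΣM about A: T·sin34°·4.1 − 5·2.05 − 25·1.4 = 0 → T = 45.25/(4.1·0.559193) = 19.7366 ≈ 19.74 kN.
ΣF_x = 0: A_x − T·cos34° = 0 → A_x = 19.7366 × 0.829038 = 16.36 kN.
ΣF_y = 0: A_y + T·sin34° − 5 − 25 = 0 → A_y = 30 − 19.7366 × 0.559193 = 18.96 kN.

T = 19.74 kN, A_x = 16.36 kN, A_y = 18.96 kN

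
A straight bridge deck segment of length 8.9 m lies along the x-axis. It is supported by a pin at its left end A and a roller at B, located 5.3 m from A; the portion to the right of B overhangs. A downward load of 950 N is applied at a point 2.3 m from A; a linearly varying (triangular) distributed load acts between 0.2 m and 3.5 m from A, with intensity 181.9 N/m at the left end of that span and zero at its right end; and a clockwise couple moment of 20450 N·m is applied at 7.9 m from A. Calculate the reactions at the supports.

A_x = 0, A_y = -3094 N, B_y = 4344 N

Resultant of the triangular load: ½ × 181.9 × 3.3 = 300.135 N, acting at 1.3 m from A (one-third of the span from the peak).
Taking moments about A: B_y·5.3 − 950·2.3 − (½·181.9·3.3)·1.3 − 20450 = 0 → B_y = 23025.1755/5.3 = 4344.37 ≈ 4344 N.
ΣF_y = 0: A_y + 4344.37 − 950 − ½·181.9·3.3 = 0 → A_y = -3094 N.
ΣF_x = 0: no horizontal applied forces, so A_x = 0.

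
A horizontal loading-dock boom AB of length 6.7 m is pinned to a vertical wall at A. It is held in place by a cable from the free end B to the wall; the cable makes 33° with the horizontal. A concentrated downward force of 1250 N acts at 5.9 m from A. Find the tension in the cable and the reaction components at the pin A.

T = 2021 N, A_x = 1695 N, A_y = 149.3 N

ΣM about A: T·sin33°·6.7 − 1250·5.9 = 0 → T = 7375/(6.7·0.544639) = 2021.06 ≈ 2021 N.
ΣF_x = 0: A_x − T·cos33° = 0 → A_x = 2021.06 × 0.838671 = 1695 N.
ΣF_y = 0: A_y + T·sin33° − 1250 = 0 → A_y = 1250 − 2021.06 × 0.544639 = 149.3 N.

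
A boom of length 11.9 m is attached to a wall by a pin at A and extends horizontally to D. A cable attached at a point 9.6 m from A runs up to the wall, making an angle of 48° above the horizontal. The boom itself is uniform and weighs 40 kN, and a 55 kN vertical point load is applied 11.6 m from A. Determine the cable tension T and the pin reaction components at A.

T = 122.8 kN, A_x = 82.16 kN, A_y = 3.750 kN

ΣM about A: T·sin48°·9.6 − 40·5.95 − 55·11.6 = 0 → T = 876/(9.6·0.743145) = 122.789 ≈ 122.8 kN.
ΣF_x = 0: A_x − T·cos48° = 0 → A_x = 122.789 × 0.669131 = 82.16 kN.
ΣF_y = 0: A_y + T·sin48° − 40 − 55 = 0 → A_y = 95 − 122.789 × 0.743145 = 3.750 kN.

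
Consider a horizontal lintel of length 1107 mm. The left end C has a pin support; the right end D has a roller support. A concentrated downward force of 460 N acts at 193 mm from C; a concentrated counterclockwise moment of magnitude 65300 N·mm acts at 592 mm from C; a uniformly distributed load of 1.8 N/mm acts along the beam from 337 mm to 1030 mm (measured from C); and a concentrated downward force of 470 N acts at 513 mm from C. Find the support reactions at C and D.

C_x = 0, C_y = 1168 N, D_y = 1009 N

Resultant of the distributed load: 1.8 × 693 = 1247.4 N at 683.5 mm from C.
ΣM about C: D_y·1107 − 460·193 + 65300 − (1.8·693)·683.5 − 470·513 = 0 → D_y = 1117187.9/1107 = 1009.2 ≈ 1009 N.
ΣF_y = 0: C_y + 1009.2 − 460 − 1.8·693 − 470 = 0 → C_y = 1168 N.
ΣF_x = 0: no horizontal applied forces, so C_x = 0.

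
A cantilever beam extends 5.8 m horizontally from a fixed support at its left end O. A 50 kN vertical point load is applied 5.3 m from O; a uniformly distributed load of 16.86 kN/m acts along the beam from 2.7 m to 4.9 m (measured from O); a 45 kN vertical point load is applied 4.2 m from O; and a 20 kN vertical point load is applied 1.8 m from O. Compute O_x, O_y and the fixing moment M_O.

O_x = 0, O_y = 152.1 kN, M_O = 630.9 kN·m

Resultant of the distributed load: 16.86 × 2.2 = 37.092 kN at 3.8 m from O.
ΣF_x = 0: O_x = 0.
ΣF_y = 0: O_y − 50 − 16.86·2.2 − 45 − 20 = 0 → O_y = 152.1 kN.
ΣM about O: M_O − 50·5.3 − (16.86·2.2)·3.8 − 45·4.2 − 20·1.8 = 0 → M_O = 630.9 kN·m.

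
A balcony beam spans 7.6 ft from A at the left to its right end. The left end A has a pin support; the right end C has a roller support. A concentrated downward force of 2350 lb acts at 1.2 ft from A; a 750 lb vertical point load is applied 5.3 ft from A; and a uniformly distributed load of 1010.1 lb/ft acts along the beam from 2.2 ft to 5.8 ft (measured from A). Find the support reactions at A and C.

A_x = 0, A_y = 3928 lb, C_y = 2808 lb

Resultant of the distributed load: 1010.1 × 3.6 = 3636.36 lb at 4 ft from A.
Moments about A: C_y·7.6 − 2350·1.2 − 750·5.3 − (1010.1·3.6)·4 = 0 → C_y = 21340.44/7.6 = 2807.95 ≈ 2808 lb.
ΣF_y = 0: A_y + 2807.95 − 2350 − 750 − 1010.1·3.6 = 0 → A_y = 3928 lb.
ΣF_x = 0: no horizontal applied forces, so A_x = 0.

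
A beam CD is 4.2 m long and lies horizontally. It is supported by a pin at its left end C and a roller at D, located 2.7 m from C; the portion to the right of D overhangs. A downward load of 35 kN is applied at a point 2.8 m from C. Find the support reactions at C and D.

ΣM about C: D_y·2.7 − 35·2.8 = 0 → D_y = 98/2.7 = 36.2963 ≈ 36.30 kN.
ΣF_y = 0: C_y + 36.2963 − 35 = 0 → C_y = -1.296 kN.
ΣF_x = 0: no horizontal applied forces, so C_x = 0.

C_x = 0, C_y = -1.296 kN, D_y = 36.30 kN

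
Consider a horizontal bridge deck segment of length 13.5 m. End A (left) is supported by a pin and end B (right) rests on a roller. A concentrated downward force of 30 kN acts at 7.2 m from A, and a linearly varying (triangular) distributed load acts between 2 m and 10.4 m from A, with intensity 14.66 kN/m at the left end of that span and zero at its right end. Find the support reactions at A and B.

Resultant of the triangular load: ½ × 14.66 × 8.4 = 61.572 kN, acting at 4.8 m from A (one-third of the span from the peak).
Moments about A: B_y·13.5 − 30·7.2 − (½·14.66·8.4)·4.8 = 0 → B_y = 511.5456/13.5 = 37.8923 ≈ 37.89 kN.
ΣF_y = 0: A_y + 37.8923 − 30 − ½·14.66·8.4 = 0 → A_y = 53.68 kN.
ΣF_x = 0: no horizontal applied forces, so A_x = 0.

A_x = 0, A_y = 53.68 kN, B_y = 37.89 kN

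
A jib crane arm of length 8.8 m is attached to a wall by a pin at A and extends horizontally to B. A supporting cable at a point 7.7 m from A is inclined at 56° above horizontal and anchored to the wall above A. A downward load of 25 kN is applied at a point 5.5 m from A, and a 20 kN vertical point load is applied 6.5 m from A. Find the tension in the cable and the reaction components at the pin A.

ΣM about A: T·sin56°·7.7 − 25·5.5 − 20·6.5 = 0 → T = 267.5/(7.7·0.829038) = 41.9043 ≈ 41.90 kN.
ΣF_x = 0: A_x − T·cos56° = 0 → A_x = 41.9043 × 0.559193 = 23.43 kN.
ΣF_y = 0: A_y + T·sin56° − 25 − 20 = 0 → A_y = 45 − 41.9043 × 0.829038 = 10.26 kN.

T = 41.90 kN, A_x = 23.43 kN, A_y = 10.26 kN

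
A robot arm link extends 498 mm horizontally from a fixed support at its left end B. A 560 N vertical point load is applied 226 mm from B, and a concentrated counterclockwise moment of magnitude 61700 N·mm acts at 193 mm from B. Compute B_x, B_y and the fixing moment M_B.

ΣF_x = 0: B_x = 0.
ΣF_y = 0: B_y − 560 = 0 → B_y = 560.0 N.
ΣM about B: M_B − 560·226 + 61700 = 0 → M_B = 64860 N·mm.

B_x = 0, B_y = 560.0 N, M_B = 64860 N·mm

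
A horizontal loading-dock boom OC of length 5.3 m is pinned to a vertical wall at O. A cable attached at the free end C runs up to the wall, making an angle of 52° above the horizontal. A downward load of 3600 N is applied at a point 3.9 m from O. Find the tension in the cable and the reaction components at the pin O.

T = 3362 N, O_x = 2070 N, O_y = 950.9 N

ΣM about O: T·sin52°·5.3 − 3600·3.9 = 0 → T = 14040/(5.3·0.788011) = 3361.7 ≈ 3362 N.
ΣF_x = 0: O_x − T·cos52° = 0 → O_x = 3361.7 × 0.615661 = 2070 N.
ΣF_y = 0: O_y + T·sin52° − 3600 = 0 → O_y = 3600 − 3361.7 × 0.788011 = 950.9 N.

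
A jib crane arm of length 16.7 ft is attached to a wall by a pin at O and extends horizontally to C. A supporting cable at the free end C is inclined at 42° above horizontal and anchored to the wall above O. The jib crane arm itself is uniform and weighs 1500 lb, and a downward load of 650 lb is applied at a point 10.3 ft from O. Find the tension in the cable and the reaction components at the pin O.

ΣM about O: T·sin42°·16.7 − 1500·8.35 − 650·10.3 = 0 → T = 19220/(16.7·0.669131) = 1719.99 ≈ 1720 lb.
ΣF_x = 0: O_x − T·cos42° = 0 → O_x = 1719.99 × 0.743145 = 1278 lb.
ΣF_y = 0: O_y + T·sin42° − 1500 − 650 = 0 → O_y = 2150 − 1719.99 × 0.669131 = 999.1 lb.

T = 1720 lb, O_x = 1278 lb, O_y = 999.1 lb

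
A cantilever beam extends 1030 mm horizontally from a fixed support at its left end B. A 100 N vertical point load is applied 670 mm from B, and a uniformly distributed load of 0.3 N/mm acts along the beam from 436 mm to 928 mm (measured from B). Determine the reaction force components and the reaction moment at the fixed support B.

Resultant of the distributed load: 0.3 × 492 = 147.6 N at 682 mm from B.
ΣF_x = 0: B_x = 0.
ΣF_y = 0: B_y − 100 − 0.3·492 = 0 → B_y = 247.6 N.
ΣM about B: M_B − 100·670 − (0.3·492)·682 = 0 → M_B = 167700 N·mm.

B_x = 0, B_y = 247.6 N, M_B = 167700 N·mm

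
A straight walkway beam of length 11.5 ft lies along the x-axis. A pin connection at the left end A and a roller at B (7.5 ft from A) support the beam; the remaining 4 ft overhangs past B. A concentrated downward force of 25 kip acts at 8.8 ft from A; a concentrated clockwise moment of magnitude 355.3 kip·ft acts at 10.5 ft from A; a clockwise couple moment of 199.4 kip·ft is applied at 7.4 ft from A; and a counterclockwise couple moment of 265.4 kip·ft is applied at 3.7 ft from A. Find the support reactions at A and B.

A_x = 0, A_y = -42.91 kip, B_y = 67.91 kip

ΣM about A: B_y·7.5 − 25·8.8 − 355.3 − 199.4 + 265.4 = 0 → B_y = 509.3/7.5 = 67.9067 ≈ 67.91 kip.
ΣF_y = 0: A_y + 67.9067 − 25 = 0 → A_y = -42.91 kip.
ΣF_x = 0: no horizontal applied forces, so A_x = 0.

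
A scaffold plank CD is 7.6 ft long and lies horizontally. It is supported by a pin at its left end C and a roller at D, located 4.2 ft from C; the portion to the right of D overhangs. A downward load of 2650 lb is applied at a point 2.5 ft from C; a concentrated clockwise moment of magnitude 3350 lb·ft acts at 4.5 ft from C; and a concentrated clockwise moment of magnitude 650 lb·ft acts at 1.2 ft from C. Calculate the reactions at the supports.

C_x = 0, C_y = 120.2 lb, D_y = 2530 lb

ΣM about C: D_y·4.2 − 2650·2.5 − 3350 − 650 = 0 → D_y = 10625/4.2 = 2529.76 ≈ 2530 lb.
ΣF_y = 0: C_y + 2529.76 − 2650 = 0 → C_y = 120.2 lb.
ΣF_x = 0: no horizontal applied forces, so C_x = 0.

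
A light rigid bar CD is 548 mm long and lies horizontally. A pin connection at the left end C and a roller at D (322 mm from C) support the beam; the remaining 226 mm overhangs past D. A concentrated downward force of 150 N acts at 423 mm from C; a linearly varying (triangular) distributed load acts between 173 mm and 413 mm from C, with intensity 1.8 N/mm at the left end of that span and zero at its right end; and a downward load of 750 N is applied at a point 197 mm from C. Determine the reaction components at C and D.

C_x = 0, C_y = 290.4 N, D_y = 825.6 N

Resultant of the triangular load: ½ × 1.8 × 240 = 216 N, acting at 253 mm from C (one-third of the span from the peak).
Moments about C: D_y·322 − 150·423 − (½·1.8·240)·253 − 750·197 = 0 → D_y = 265848/322 = 825.615 ≈ 825.6 N.
ΣF_y = 0: C_y + 825.615 − 150 − ½·1.8·240 − 750 = 0 → C_y = 290.4 N.
ΣF_x = 0: no horizontal applied forces, so C_x = 0.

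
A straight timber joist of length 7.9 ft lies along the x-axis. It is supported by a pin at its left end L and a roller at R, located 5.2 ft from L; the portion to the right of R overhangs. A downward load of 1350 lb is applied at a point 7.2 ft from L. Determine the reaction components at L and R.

Moments about L: R_y·5.2 − 1350·7.2 = 0 → R_y = 9720/5.2 = 1869.23 ≈ 1869 lb.
ΣF_y = 0: L_y + 1869.23 − 1350 = 0 → L_y = -519.2 lb.
ΣF_x = 0: no horizontal applied forces, so L_x = 0.

L_x = 0, L_y = -519.2 lb, R_y = 1869 lb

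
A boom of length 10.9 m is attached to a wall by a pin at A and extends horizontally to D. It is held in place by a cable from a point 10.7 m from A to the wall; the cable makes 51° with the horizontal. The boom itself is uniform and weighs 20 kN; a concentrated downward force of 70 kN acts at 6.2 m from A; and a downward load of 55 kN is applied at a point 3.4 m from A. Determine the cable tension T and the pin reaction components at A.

T = 87.79 kN, A_x = 55.25 kN, A_y = 76.78 kN

ΣM about A: T·sin51°·10.7 − 20·5.45 − 70·6.2 − 55·3.4 = 0 → T = 730/(10.7·0.777146) = 87.7883 ≈ 87.79 kN.
ΣF_x = 0: A_x − T·cos51° = 0 → A_x = 87.7883 × 0.62932 = 55.25 kN.
ΣF_y = 0: A_y + T·sin51° − 20 − 70 − 55 = 0 → A_y = 145 − 87.7883 × 0.777146 = 76.78 kN.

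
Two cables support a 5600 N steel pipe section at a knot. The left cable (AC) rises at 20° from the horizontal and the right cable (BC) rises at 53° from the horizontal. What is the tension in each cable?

T_AC = 3524 N, T_BC = 5503 N

ΣF_x = 0: −T_AC·cos20° + T_BC·cos53° = 0 → T_BC = 1.56143·T_AC.
ΣF_y = 0: T_AC·sin20° + T_BC·sin53° = 5600.
Substitute: T_AC·(0.34202 + 1.56143·0.798636) = 5600 → T_AC = 3524.15 ≈ 3524 N.
Then T_BC = 1.56143 × 3524.15 = 5503 N.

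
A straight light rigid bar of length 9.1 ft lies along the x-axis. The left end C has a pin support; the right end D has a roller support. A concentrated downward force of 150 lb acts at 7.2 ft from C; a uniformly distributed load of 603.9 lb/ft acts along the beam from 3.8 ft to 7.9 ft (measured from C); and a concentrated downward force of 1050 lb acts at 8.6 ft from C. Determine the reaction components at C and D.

Resultant of the distributed load: 603.9 × 4.1 = 2475.99 lb at 5.85 ft from C.
Moments about C: D_y·9.1 − 150·7.2 − (603.9·4.1)·5.85 − 1050·8.6 = 0 → D_y = 24594.5415/9.1 = 2702.7 ≈ 2703 lb.
ΣF_y = 0: C_y + 2702.7 − 150 − 603.9·4.1 − 1050 = 0 → C_y = 973.3 lb.
ΣF_x = 0: no horizontal applied forces, so C_x = 0.

C_x = 0, C_y = 973.3 lb, D_y = 2703 lb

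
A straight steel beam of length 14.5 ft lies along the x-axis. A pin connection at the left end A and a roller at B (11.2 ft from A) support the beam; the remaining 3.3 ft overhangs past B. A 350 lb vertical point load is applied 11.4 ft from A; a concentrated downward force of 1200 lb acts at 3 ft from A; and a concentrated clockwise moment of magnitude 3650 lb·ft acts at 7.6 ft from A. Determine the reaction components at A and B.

Taking moments about A: B_y·11.2 − 350·11.4 − 1200·3 − 3650 = 0 → B_y = 11240/11.2 = 1003.57 ≈ 1004 lb.
ΣF_y = 0: A_y + 1003.57 − 350 − 1200 = 0 → A_y = 546.4 lb.
ΣF_x = 0: no horizontal applied forces, so A_x = 0.

A_x = 0, A_y = 546.4 lb, B_y = 1004 lb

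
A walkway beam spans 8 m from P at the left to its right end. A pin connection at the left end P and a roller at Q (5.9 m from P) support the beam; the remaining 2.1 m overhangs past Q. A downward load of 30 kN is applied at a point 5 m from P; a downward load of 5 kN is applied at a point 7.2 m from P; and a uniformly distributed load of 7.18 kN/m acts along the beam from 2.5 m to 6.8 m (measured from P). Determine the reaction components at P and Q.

Resultant of the distributed load: 7.18 × 4.3 = 30.874 kN at 4.65 m from P.
ΣM about P: Q_y·5.9 − 30·5 − 5·7.2 − (7.18·4.3)·4.65 = 0 → Q_y = 329.5641/5.9 = 55.8583 ≈ 55.86 kN.
ΣF_y = 0: P_y + 55.8583 − 30 − 5 − 7.18·4.3 = 0 → P_y = 10.02 kN.
ΣF_x = 0: no horizontal applied forces, so P_x = 0.

P_x = 0, P_y = 10.02 kN, Q_y = 55.86 kN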